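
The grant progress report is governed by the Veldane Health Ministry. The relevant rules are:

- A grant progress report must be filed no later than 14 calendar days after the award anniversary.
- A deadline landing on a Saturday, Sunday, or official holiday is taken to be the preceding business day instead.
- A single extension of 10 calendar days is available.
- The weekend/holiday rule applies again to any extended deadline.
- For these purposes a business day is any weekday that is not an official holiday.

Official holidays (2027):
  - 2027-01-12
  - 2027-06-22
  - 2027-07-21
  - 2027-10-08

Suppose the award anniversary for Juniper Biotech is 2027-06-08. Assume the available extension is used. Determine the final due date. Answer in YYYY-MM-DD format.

2027-07-01

Trigger date 2027-06-08 + 14 calendar days = 2027-06-22.
2027-06-22 falls on a listed holiday. Rolling to the preceding business day gives 2027-06-21, a Monday.
Add the 10 calendar-day extension to 2027-06-21: 2027-07-01.
Since 2027-07-01 is a Thursday and not a holiday, the date is unchanged.
So the filing is due 2027-07-01.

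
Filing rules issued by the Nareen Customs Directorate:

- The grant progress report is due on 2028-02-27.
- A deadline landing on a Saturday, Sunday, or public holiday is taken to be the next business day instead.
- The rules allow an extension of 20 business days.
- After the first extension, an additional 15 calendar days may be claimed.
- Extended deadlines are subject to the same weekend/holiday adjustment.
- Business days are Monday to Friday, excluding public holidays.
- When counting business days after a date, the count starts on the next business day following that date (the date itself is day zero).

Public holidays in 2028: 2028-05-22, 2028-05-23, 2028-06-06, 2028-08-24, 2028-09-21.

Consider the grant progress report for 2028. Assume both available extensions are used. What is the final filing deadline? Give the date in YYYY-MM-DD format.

2028-04-11

The statutory due date is 2028-02-27.
2028-02-27 is a Sunday, so it moves to the next business day, 2028-02-28 (Monday).
The 20-business-day extension runs from 2028-02-28 to 2028-03-27.
2028-03-27 (Monday) is already a business day.
Add the 15 calendar-day extension to 2028-03-27: 2028-04-11.
2028-04-11 (Tuesday) is already a business day.
So the filing is due 2028-04-11.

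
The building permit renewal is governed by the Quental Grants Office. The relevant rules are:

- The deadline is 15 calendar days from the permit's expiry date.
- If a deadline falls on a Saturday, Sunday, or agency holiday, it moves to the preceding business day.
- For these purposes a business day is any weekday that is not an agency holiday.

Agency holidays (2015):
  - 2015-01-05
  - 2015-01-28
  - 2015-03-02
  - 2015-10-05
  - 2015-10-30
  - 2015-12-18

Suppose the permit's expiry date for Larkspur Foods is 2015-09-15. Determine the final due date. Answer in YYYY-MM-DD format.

2015-09-30

15 calendar days after 2015-09-15 is 2015-09-30.
Since 2015-09-30 is a Wednesday and not a holiday, the date is unchanged.
Final deadline: 2015-09-30.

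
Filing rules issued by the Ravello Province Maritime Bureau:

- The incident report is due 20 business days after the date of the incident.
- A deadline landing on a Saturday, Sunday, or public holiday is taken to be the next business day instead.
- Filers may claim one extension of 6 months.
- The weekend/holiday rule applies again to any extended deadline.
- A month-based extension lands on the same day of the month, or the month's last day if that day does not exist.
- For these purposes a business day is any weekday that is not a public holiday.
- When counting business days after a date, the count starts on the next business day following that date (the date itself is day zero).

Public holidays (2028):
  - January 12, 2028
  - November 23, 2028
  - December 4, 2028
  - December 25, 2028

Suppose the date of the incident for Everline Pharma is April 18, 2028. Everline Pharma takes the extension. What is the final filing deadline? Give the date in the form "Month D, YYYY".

November 16, 2028

Counting 20 business days after April 18, 2028 (skipping weekends and listed holidays) reaches May 16, 2028.
May 16, 2028 (Tuesday) is already a business day.
The 6 months extension carries May 16, 2028 to November 16, 2028.
November 16, 2028 is a Thursday and not a listed holiday, so it stands.
So the filing is due November 16, 2028.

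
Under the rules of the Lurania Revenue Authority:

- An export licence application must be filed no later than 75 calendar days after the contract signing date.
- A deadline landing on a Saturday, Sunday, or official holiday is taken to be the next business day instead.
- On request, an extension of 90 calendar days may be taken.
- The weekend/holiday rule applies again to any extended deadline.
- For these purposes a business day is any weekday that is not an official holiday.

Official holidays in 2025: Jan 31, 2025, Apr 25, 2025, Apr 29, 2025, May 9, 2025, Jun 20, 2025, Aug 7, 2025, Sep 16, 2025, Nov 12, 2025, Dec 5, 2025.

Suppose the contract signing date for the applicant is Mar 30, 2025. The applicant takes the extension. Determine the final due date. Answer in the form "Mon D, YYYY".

From Mar 30, 2025, 75 calendar days later is Jun 13, 2025.
Jun 13, 2025 falls on a Friday, which is a business day, so no adjustment is needed.
Add the 90 calendar-day extension to Jun 13, 2025: Sep 11, 2025.
Sep 11, 2025 is a Thursday and not a listed holiday, so it stands.
So the filing is due Sep 11, 2025.

Sep 11, 2025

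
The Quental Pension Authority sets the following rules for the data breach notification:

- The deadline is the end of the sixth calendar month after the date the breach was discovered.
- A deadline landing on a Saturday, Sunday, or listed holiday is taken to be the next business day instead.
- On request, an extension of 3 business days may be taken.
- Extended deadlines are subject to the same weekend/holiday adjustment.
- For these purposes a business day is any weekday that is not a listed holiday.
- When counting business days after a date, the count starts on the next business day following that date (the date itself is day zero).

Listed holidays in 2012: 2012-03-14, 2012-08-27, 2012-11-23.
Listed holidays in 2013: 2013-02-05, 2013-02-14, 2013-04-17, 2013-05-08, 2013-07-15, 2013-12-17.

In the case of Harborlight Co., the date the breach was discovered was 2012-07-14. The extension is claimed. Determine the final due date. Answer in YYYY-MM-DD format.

The sixth month after 2012-07-14 is January 2013, whose last day is 2013-01-31.
2013-01-31 (Thursday) is already a business day.
Counting 3 further business days from 2013-01-31 reaches 2013-02-06.
2013-02-06 (Wednesday) is already a business day.
Final deadline: 2013-02-06.

2013-02-06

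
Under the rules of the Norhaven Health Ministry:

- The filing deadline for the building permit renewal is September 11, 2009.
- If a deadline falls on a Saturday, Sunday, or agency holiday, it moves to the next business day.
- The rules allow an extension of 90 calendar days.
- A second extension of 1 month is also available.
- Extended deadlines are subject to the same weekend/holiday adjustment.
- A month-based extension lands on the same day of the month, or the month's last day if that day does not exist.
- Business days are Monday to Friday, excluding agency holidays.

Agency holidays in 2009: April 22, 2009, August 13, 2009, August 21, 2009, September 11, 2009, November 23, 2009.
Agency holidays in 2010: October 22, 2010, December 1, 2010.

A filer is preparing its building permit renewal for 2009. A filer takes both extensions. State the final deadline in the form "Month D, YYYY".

The stated deadline is September 11, 2009.
September 11, 2009 falls on a listed holiday. Rolling to the next business day gives September 14, 2009, a Monday.
Add the 90 calendar-day extension to September 14, 2009: December 13, 2009.
December 13, 2009 is a Sunday, so it moves to the next business day, December 14, 2009 (Monday).
Add 1 month to December 14, 2009: January 14, 2010.
Since January 14, 2010 is a Thursday and not a holiday, the date is unchanged.
Final deadline: January 14, 2010.

January 14, 2010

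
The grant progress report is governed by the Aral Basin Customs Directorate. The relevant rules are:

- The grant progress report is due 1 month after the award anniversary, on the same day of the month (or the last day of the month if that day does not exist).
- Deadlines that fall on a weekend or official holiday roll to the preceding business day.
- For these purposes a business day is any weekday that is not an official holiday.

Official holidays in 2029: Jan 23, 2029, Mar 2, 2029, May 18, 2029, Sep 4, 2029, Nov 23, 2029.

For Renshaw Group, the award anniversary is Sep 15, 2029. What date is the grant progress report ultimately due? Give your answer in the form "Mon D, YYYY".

Oct 15, 2029

Moving 1 month forward from Sep 15, 2029 on the corresponding day gives Oct 15, 2029.
Since Oct 15, 2029 is a Monday and not a holiday, the date is unchanged.
Deadline: Oct 15, 2029.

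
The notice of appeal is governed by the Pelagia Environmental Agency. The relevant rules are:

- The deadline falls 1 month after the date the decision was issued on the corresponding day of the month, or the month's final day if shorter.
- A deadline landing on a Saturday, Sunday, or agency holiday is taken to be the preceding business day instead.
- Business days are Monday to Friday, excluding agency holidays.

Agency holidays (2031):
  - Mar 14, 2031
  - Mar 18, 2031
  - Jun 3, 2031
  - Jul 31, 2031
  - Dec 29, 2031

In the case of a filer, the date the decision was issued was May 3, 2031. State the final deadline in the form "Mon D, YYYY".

1 month after May 3, 2031, on the same day of the month, is Jun 3, 2031.
Because Jun 3, 2031 is a listed holiday, the deadline becomes Jun 2, 2031 (Monday).
So the filing is due Jun 2, 2031.

Jun 2, 2031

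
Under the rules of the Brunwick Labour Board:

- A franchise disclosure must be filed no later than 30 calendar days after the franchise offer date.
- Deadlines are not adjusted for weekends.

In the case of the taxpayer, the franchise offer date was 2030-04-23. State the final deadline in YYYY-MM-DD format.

From 2030-04-23, 30 calendar days later is 2030-05-23.
2030-05-23 is a Thursday; no weekend or holiday adjustment applies.
Final deadline: 2030-05-23.

2030-05-23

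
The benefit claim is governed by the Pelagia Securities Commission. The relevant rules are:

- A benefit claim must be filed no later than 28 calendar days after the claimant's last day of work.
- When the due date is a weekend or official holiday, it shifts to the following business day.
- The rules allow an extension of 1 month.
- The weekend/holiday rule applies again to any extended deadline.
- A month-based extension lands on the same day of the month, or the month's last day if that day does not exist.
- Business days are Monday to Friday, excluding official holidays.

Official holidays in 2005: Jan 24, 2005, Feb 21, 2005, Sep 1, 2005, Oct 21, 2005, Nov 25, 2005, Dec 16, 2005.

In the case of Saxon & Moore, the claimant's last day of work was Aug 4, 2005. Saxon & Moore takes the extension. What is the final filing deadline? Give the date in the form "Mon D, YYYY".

28 calendar days after Aug 4, 2005 is Sep 1, 2005.
Sep 1, 2005 is a listed holiday, so it moves to the next business day, Sep 2, 2005 (Friday).
The 1 month extension carries Sep 2, 2005 to Oct 2, 2005.
Oct 2, 2005 is a Sunday; the next business day is Oct 3, 2005 (Monday).
Deadline: Oct 3, 2005.

Oct 3, 2005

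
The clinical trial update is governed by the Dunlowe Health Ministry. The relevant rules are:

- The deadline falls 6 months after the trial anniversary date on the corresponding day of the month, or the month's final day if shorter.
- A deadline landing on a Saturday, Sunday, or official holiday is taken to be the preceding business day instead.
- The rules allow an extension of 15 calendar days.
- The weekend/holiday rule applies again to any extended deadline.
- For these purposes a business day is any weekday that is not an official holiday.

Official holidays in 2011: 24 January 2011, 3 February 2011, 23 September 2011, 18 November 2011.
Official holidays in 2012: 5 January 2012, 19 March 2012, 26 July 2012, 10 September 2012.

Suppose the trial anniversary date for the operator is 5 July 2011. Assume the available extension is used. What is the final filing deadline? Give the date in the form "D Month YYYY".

6 months from 5 July 2011 is 5 January 2012.
5 January 2012 falls on a listed holiday. Rolling to the preceding business day gives 4 January 2012, a Wednesday.
Add the 15 calendar-day extension to 4 January 2012: 19 January 2012.
19 January 2012 falls on a Thursday, which is a business day, so no adjustment is needed.
So the filing is due 19 January 2012.

19 January 2012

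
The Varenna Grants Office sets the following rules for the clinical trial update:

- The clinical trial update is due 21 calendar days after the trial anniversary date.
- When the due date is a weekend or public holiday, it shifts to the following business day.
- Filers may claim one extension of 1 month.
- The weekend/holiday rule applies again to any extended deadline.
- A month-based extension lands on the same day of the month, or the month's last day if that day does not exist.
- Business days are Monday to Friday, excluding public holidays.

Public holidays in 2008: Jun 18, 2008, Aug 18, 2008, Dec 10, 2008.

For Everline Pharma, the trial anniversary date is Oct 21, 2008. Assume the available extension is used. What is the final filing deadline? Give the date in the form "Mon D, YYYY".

Trigger date Oct 21, 2008 + 21 calendar days = Nov 11, 2008.
Nov 11, 2008 falls on a Tuesday, which is a business day, so no adjustment is needed.
The 1 month extension carries Nov 11, 2008 to Dec 11, 2008.
Since Dec 11, 2008 is a Thursday and not a holiday, the date is unchanged.
So the filing is due Dec 11, 2008.

Dec 11, 2008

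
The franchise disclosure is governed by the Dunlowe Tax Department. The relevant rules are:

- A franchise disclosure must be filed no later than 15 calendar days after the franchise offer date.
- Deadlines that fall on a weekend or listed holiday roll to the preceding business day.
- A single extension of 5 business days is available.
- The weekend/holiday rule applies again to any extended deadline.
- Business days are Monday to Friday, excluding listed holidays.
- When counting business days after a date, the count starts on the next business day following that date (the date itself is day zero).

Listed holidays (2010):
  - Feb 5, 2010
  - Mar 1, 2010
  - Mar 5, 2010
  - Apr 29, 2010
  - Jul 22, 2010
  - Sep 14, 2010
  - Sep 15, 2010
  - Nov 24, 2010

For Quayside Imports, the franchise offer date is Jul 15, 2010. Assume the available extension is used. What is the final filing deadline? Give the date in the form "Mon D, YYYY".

Aug 6, 2010

From Jul 15, 2010, 15 calendar days later is Jul 30, 2010.
Jul 30, 2010 falls on a Friday, which is a business day, so no adjustment is needed.
Counting 5 further business days from Jul 30, 2010 reaches Aug 6, 2010.
Aug 6, 2010 falls on a Friday, which is a business day, so no adjustment is needed.
Deadline: Aug 6, 2010.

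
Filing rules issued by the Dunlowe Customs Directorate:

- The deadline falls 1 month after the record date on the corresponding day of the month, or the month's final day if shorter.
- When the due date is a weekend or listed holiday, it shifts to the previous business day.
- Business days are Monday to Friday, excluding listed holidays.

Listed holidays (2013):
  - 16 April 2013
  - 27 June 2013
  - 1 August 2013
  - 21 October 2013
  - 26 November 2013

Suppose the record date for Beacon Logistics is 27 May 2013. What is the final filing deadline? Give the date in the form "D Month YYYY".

26 June 2013

Moving 1 month forward from 27 May 2013 on the corresponding day gives 27 June 2013.
27 June 2013 is a listed holiday, so it moves to the preceding business day, 26 June 2013 (Wednesday).
Final deadline: 26 June 2013.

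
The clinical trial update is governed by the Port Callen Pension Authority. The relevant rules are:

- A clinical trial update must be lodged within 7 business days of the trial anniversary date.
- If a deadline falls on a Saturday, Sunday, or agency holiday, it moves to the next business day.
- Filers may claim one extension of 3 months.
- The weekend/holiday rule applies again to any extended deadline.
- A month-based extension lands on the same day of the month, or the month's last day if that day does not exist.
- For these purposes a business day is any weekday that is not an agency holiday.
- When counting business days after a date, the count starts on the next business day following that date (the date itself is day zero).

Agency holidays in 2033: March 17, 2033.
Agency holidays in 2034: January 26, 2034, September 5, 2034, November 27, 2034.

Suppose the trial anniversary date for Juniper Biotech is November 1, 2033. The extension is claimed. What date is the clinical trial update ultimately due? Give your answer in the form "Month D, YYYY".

February 10, 2034

Starting the day after November 1, 2033 and counting 7 business days lands on November 10, 2033.
November 10, 2033 falls on a Thursday, which is a business day, so no adjustment is needed.
Add 3 months to November 10, 2033: February 10, 2034.
February 10, 2034 is a Friday and not a listed holiday, so it stands.
The final due date is February 10, 2034.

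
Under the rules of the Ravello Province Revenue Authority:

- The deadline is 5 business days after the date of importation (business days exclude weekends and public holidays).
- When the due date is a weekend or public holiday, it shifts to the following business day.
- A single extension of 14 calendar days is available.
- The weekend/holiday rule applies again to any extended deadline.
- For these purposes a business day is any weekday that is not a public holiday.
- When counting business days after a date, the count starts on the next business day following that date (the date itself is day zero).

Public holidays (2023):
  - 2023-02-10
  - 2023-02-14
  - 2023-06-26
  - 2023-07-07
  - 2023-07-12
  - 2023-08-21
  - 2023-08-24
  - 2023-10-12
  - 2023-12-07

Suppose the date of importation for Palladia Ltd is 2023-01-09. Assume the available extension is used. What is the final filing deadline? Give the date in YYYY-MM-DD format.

Counting 5 business days after 2023-01-09 (skipping weekends and listed holidays) reaches 2023-01-16.
2023-01-16 (Monday) is already a business day.
The 14-calendar-day extension moves the deadline from 2023-01-16 to 2023-01-30.
2023-01-30 is a Monday and not a listed holiday, so it stands.
Deadline: 2023-01-30.

2023-01-30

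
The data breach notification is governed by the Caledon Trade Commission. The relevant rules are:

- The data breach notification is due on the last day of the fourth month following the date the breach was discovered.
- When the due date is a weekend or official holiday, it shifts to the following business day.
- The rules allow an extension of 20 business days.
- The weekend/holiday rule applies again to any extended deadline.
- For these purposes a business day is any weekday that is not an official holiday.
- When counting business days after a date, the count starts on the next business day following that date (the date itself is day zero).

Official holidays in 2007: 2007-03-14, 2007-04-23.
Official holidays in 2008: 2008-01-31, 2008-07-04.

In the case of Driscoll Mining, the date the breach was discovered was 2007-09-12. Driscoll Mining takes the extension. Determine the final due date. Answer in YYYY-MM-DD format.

2008-02-29

4 months after 2007-09-12 falls in January 2008; the last day of that month is 2008-01-31.
Because 2008-01-31 is a listed holiday, the deadline becomes 2008-02-01 (Friday).
Counting 20 further business days from 2008-02-01 reaches 2008-02-29.
2008-02-29 falls on a Friday, which is a business day, so no adjustment is needed.
Deadline: 2008-02-29.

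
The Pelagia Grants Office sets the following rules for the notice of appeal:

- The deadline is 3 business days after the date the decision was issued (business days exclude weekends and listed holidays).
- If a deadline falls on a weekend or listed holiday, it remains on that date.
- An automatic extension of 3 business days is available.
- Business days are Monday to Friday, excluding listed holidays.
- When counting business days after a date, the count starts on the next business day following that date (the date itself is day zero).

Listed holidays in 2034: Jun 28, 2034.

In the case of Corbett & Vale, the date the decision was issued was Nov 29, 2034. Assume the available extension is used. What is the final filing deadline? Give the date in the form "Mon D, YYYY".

Dec 7, 2034

3 business days after Nov 29, 2034, excluding weekends and holidays, is Dec 4, 2034.
No adjustment is made for weekends or holidays, so Dec 4, 2034 stands.
Counting 3 further business days from Dec 4, 2034 reaches Dec 7, 2034.
Dec 7, 2034 is a Thursday; no weekend or holiday adjustment applies.
Deadline: Dec 7, 2034.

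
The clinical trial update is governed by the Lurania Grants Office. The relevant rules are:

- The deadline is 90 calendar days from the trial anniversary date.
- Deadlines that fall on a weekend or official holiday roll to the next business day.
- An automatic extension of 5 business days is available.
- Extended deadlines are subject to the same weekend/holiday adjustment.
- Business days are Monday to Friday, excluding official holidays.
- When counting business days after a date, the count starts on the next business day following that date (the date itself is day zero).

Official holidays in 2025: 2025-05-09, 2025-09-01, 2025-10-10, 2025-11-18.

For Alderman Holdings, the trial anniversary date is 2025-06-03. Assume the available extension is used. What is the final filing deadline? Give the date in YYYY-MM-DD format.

2025-09-09

From 2025-06-03, 90 calendar days later is 2025-09-01.
2025-09-01 is a listed holiday; the next business day is 2025-09-02 (Tuesday).
Applying the 5-business-day extension: 5 business days after 2025-09-02 is 2025-09-09.
2025-09-09 (Tuesday) is already a business day.
So the filing is due 2025-09-09.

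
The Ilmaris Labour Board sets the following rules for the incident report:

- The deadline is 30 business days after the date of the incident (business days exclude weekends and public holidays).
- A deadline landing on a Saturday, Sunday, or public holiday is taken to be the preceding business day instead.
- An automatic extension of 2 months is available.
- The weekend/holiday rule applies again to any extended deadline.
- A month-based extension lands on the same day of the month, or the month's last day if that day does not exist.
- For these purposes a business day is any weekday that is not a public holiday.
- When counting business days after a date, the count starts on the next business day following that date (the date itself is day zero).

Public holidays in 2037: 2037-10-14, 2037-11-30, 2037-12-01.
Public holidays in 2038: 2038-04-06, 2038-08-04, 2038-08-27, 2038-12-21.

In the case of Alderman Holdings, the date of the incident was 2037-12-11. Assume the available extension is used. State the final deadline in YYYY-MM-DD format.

30 business days after 2037-12-11, excluding weekends and holidays, is 2038-01-22.
2038-01-22 (Friday) is already a business day.
Applying the 2 months extension: 2 months after 2038-01-22 is 2038-03-22.
2038-03-22 is a Monday and not a listed holiday, so it stands.
The final due date is 2038-03-22.

2038-03-22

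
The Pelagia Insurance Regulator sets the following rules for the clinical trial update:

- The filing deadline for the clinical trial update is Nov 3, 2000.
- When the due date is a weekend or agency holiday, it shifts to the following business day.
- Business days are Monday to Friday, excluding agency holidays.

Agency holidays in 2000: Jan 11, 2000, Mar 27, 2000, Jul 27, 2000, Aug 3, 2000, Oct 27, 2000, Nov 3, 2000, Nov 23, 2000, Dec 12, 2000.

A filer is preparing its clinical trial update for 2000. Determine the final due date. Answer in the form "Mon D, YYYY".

The stated deadline is Nov 3, 2000.
Because Nov 3, 2000 is a listed holiday, the deadline becomes Nov 6, 2000 (Monday).
So the filing is due Nov 6, 2000.

Nov 6, 2000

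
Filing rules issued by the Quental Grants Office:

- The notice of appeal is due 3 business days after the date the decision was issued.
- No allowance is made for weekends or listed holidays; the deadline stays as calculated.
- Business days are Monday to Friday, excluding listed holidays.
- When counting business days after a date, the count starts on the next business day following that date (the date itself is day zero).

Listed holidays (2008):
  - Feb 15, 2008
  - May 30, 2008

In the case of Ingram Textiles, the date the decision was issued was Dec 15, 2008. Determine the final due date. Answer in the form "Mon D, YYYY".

Starting the day after Dec 15, 2008 and counting 3 business days lands on Dec 18, 2008.
Dec 18, 2008 falls on a Thursday. The rules make no weekend/holiday allowance, so it remains Dec 18, 2008.
The final due date is Dec 18, 2008.

Dec 18, 2008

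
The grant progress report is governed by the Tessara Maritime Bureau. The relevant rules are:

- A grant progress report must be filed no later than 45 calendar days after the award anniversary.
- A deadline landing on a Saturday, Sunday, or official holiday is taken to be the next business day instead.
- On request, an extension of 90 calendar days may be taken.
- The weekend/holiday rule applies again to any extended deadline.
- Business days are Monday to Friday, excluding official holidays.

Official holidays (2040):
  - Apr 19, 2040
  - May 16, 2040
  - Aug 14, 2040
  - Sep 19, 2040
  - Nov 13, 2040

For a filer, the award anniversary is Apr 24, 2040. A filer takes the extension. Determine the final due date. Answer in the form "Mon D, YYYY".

Adding 45 calendar days to Apr 24, 2040 gives Jun 8, 2040.
Jun 8, 2040 falls on a Friday, which is a business day, so no adjustment is needed.
Add the 90 calendar-day extension to Jun 8, 2040: Sep 6, 2040.
Sep 6, 2040 falls on a Thursday, which is a business day, so no adjustment is needed.
Deadline: Sep 6, 2040.

Sep 6, 2040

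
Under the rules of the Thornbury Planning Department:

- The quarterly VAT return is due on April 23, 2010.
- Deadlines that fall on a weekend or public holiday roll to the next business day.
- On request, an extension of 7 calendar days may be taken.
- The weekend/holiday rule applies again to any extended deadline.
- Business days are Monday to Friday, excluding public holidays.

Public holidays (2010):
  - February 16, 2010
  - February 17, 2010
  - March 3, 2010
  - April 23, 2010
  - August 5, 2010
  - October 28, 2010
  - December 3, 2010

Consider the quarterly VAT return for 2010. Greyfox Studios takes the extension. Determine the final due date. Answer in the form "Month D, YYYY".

May 3, 2010

Start from the fixed due date, April 23, 2010.
April 23, 2010 falls on a listed holiday. Rolling to the next business day gives April 26, 2010, a Monday.
The 7-calendar-day extension moves the deadline from April 26, 2010 to May 3, 2010.
May 3, 2010 (Monday) is already a business day.
So the filing is due May 3, 2010.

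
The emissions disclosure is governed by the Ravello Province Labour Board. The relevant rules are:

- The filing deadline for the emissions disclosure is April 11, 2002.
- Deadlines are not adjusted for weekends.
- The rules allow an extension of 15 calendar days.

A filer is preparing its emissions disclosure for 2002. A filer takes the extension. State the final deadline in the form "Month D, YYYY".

The stated deadline is April 11, 2002.
No adjustment is made for weekends or holidays, so April 11, 2002 stands.
With the 15-day extension, April 11, 2002 becomes April 26, 2002.
No adjustment is made for weekends or holidays, so April 26, 2002 stands.
The final due date is April 26, 2002.

April 26, 2002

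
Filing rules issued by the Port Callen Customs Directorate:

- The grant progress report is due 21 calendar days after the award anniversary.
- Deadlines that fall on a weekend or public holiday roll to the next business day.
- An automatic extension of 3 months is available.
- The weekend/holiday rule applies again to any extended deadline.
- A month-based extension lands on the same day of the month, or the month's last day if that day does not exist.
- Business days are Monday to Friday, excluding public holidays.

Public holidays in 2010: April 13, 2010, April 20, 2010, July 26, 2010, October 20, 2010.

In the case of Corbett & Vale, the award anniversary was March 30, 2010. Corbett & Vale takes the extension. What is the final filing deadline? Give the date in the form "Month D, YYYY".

Adding 21 calendar days to March 30, 2010 gives April 20, 2010.
April 20, 2010 is a listed holiday, so it moves to the next business day, April 21, 2010 (Wednesday).
The 3 months extension carries April 21, 2010 to July 21, 2010.
July 21, 2010 (Wednesday) is already a business day.
So the filing is due July 21, 2010.

July 21, 2010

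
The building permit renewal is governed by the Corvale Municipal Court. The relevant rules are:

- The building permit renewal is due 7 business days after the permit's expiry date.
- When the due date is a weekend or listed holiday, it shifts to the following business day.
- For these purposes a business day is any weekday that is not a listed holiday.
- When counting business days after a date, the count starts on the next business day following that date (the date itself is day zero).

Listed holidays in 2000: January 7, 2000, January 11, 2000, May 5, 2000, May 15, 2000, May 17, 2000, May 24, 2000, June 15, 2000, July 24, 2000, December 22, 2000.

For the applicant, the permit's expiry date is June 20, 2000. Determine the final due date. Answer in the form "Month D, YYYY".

Counting 7 business days after June 20, 2000 (skipping weekends and listed holidays) reaches June 29, 2000.
June 29, 2000 (Thursday) is already a business day.
The final due date is June 29, 2000.

June 29, 2000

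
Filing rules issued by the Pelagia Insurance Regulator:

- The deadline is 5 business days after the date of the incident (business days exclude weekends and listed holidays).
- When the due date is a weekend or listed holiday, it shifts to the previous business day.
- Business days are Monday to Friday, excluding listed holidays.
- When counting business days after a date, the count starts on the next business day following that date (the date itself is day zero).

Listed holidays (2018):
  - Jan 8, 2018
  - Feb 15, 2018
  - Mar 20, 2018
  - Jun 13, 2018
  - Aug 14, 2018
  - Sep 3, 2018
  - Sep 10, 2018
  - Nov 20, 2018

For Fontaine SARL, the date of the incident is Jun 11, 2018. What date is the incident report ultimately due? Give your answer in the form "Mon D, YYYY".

Starting the day after Jun 11, 2018 and counting 5 business days lands on Jun 19, 2018.
Jun 19, 2018 (Tuesday) is already a business day.
The final due date is Jun 19, 2018.

Jun 19, 2018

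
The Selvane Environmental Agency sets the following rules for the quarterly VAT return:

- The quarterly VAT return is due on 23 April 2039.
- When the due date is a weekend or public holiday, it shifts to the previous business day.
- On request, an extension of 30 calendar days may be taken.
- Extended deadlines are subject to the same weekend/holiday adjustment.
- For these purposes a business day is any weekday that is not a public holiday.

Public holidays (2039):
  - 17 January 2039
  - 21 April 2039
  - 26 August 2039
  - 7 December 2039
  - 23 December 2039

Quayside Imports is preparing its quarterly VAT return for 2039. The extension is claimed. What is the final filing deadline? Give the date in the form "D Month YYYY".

The statutory due date is 23 April 2039.
23 April 2039 is a Saturday, so it moves to the preceding business day, 22 April 2039 (Friday).
With the 30-day extension, 22 April 2039 becomes 22 May 2039.
22 May 2039 falls on a Sunday. Rolling to the preceding business day gives 20 May 2039, a Friday.
The final due date is 20 May 2039.

20 May 2039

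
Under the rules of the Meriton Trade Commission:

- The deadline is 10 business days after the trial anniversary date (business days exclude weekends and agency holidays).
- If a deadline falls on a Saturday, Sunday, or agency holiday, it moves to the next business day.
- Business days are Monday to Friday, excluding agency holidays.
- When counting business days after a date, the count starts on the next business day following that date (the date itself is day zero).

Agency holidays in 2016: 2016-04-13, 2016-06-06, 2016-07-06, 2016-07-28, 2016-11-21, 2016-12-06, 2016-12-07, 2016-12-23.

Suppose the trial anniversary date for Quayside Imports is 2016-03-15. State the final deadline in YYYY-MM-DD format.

10 business days after 2016-03-15, excluding weekends and holidays, is 2016-03-29.
2016-03-29 is a Tuesday and not a listed holiday, so it stands.
So the filing is due 2016-03-29.

2016-03-29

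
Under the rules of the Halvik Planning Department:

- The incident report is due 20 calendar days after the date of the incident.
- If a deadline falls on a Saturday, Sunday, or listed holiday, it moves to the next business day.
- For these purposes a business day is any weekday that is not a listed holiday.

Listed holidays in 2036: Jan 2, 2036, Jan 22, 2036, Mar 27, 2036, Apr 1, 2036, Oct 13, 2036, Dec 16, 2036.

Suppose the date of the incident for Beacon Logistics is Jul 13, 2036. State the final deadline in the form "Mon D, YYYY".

Aug 4, 2036

Trigger date Jul 13, 2036 + 20 calendar days = Aug 2, 2036.
Aug 2, 2036 falls on a Saturday. Rolling to the next business day gives Aug 4, 2036, a Monday.
Deadline: Aug 4, 2036.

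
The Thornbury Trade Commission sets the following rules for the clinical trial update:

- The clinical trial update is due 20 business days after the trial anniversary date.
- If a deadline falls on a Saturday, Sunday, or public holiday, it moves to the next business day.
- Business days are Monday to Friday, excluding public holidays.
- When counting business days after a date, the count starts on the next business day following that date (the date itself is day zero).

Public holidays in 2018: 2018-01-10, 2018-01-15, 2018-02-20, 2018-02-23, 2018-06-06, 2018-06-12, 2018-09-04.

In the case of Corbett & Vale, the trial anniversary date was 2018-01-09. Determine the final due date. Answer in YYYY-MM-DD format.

20 business days after 2018-01-09, excluding weekends and holidays, is 2018-02-08.
2018-02-08 (Thursday) is already a business day.
The final due date is 2018-02-08.

2018-02-08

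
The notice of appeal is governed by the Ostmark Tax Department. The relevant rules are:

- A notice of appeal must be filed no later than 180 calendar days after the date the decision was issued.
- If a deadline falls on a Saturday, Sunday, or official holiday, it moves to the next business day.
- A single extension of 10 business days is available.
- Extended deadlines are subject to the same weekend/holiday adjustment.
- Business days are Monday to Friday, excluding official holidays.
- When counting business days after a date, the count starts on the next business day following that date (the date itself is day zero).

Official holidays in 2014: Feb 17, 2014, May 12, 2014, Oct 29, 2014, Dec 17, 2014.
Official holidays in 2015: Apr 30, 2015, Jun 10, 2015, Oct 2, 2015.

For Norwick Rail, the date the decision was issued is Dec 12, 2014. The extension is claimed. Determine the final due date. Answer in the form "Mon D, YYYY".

180 calendar days after Dec 12, 2014 is Jun 10, 2015.
Jun 10, 2015 is a listed holiday, so it moves to the next business day, Jun 11, 2015 (Thursday).
The 10-business-day extension runs from Jun 11, 2015 to Jun 25, 2015.
Jun 25, 2015 is a Thursday and not a listed holiday, so it stands.
Deadline: Jun 25, 2015.

Jun 25, 2015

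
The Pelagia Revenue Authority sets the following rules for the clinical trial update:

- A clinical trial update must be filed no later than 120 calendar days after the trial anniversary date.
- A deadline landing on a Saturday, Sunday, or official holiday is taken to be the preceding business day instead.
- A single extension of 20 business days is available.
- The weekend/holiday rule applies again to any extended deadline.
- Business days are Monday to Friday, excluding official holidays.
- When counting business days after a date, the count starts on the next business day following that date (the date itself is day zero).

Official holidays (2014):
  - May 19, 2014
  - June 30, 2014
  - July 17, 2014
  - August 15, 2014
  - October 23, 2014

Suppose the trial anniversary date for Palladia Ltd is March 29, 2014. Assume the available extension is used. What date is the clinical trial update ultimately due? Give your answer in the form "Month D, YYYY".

August 25, 2014

Trigger date March 29, 2014 + 120 calendar days = July 27, 2014.
July 27, 2014 is a Sunday, so it moves to the preceding business day, July 25, 2014 (Friday).
Counting 20 further business days from July 25, 2014 reaches August 25, 2014.
August 25, 2014 falls on a Monday, which is a business day, so no adjustment is needed.
So the filing is due August 25, 2014.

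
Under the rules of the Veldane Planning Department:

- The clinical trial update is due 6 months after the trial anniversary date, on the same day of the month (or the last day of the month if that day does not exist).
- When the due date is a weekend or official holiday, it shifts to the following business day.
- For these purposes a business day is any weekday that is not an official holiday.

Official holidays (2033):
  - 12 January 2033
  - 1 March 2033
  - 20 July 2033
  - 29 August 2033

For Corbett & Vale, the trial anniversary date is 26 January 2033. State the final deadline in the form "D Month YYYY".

6 months from 26 January 2033 is 26 July 2033.
26 July 2033 falls on a Tuesday, which is a business day, so no adjustment is needed.
The final due date is 26 July 2033.

26 July 2033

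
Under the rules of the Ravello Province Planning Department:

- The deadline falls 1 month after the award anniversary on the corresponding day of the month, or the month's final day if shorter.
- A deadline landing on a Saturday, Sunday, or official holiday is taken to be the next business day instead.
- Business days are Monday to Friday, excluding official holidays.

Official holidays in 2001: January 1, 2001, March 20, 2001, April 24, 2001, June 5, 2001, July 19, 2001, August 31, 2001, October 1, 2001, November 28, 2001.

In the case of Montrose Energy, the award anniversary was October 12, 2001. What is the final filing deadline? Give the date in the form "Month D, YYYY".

November 12, 2001

1 month from October 12, 2001 is November 12, 2001.
Since November 12, 2001 is a Monday and not a holiday, the date is unchanged.
Deadline: November 12, 2001.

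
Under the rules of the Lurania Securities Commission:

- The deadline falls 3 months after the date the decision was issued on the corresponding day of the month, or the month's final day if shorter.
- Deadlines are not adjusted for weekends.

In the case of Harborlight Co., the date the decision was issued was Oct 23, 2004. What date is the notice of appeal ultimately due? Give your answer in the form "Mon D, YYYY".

Jan 23, 2005

Moving 3 months forward from Oct 23, 2004 on the corresponding day gives Jan 23, 2005.
Jan 23, 2005 falls on a Sunday. The rules make no weekend/holiday allowance, so it remains Jan 23, 2005.
Final deadline: Jan 23, 2005.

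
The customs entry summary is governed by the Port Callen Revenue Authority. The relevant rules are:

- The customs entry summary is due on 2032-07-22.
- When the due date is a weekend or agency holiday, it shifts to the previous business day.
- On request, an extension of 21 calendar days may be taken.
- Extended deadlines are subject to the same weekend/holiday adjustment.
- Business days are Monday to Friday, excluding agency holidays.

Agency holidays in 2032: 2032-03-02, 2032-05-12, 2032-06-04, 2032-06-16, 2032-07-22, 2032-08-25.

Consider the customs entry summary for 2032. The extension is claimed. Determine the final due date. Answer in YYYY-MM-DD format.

The statutory due date is 2032-07-22.
Because 2032-07-22 is a listed holiday, the deadline becomes 2032-07-21 (Wednesday).
Add the 21 calendar-day extension to 2032-07-21: 2032-08-11.
Since 2032-08-11 is a Wednesday and not a holiday, the date is unchanged.
So the filing is due 2032-08-11.

2032-08-11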